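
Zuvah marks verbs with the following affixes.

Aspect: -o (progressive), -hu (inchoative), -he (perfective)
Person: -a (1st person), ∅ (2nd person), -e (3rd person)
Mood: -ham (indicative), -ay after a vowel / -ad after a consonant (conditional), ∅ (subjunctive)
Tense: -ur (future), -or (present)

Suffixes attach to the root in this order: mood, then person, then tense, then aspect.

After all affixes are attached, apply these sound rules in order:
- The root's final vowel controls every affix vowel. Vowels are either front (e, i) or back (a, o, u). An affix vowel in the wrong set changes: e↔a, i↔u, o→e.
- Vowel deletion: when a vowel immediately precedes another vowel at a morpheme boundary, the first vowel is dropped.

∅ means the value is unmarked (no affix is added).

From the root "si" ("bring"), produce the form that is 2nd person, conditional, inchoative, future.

Attach mood conditional -ay (after vowel 'i') → siay.
person = 2nd person: zero marking, form stays siay.
Attach tense future -ur → siayur.
Attach aspect inchoative -hu → siayurhu.
Apply vowel harmony: siayurhu → sieyirhi.
Apply vowel deletion: sieyirhi → seyirhi.

seyirhi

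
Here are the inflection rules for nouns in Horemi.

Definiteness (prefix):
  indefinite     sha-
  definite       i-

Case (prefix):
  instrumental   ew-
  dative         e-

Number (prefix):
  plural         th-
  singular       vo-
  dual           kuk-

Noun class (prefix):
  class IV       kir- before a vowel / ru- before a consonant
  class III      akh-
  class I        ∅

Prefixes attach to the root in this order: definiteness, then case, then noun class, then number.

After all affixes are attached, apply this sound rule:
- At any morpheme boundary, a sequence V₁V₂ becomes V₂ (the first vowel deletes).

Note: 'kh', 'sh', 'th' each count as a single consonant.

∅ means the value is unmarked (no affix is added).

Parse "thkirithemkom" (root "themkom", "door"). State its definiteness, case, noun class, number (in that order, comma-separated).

Segment: th-kir-e-i-themkom.
definiteness: i- → definite.
case: e- → dative.
noun class: kir/ru- → class IV.
number: th- → plural.

definite, dative, class IV, plural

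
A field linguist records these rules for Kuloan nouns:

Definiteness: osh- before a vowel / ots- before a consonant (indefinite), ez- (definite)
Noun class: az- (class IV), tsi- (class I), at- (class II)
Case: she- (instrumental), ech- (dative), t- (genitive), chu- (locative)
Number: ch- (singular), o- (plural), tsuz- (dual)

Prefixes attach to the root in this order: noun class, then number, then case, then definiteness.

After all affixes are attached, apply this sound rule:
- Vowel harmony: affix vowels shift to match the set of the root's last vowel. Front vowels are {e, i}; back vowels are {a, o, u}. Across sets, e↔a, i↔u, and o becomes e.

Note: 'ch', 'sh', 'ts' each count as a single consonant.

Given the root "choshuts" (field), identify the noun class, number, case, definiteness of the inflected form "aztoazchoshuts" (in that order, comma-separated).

class IV, plural, genitive, definite

Segment: ez-t-o-az-choshuts.
noun class: az- → class IV.
number: o- → plural.
case: t- → genitive.
definiteness: ez- → definite.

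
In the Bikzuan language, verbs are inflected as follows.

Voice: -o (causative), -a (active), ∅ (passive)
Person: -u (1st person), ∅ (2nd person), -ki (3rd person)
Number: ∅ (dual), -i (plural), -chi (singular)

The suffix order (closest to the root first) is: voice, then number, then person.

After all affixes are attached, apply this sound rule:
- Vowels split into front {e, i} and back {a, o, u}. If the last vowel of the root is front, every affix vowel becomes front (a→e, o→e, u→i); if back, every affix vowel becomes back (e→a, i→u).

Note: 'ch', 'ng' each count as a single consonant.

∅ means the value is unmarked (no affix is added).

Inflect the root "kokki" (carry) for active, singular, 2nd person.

Attach voice active -a → kokkia.
Attach number singular -chi → kokkiachi.
person = 2nd person: zero marking, form stays kokkiachi.
Apply vowel harmony: kokkiachi → kokkiechi.

kokkiechi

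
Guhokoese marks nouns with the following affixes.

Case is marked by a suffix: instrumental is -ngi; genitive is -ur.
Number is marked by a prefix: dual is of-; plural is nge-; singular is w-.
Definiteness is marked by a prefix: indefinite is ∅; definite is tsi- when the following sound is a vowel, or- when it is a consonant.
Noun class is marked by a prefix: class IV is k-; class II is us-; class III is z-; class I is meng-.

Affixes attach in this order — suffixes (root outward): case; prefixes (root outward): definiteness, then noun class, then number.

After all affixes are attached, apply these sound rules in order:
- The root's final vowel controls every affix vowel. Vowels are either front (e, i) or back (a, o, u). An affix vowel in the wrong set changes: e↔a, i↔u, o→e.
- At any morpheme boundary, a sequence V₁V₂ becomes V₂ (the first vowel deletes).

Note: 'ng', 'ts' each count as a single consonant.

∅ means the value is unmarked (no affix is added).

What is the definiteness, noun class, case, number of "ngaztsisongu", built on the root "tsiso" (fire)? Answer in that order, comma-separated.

Segment: nge-z-tsiso-ngi.
definiteness: ∅ → indefinite.
noun class: z- → class III.
case: -ngi → instrumental.
number: nge- → plural.

indefinite, class III, instrumental, plural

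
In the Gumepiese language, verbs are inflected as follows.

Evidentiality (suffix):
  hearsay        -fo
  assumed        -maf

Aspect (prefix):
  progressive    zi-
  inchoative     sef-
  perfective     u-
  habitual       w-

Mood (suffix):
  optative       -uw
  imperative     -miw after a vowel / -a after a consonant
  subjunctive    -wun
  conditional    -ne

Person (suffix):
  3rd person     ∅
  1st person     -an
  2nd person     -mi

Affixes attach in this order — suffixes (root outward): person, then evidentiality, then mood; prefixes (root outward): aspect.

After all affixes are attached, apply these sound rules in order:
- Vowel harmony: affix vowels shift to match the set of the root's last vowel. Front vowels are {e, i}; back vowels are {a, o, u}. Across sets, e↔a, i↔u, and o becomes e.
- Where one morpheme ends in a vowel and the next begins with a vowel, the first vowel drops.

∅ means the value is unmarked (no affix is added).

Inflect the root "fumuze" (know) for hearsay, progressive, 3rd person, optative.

person = 3rd person: zero marking, form stays fumuze.
Attach aspect progressive zi- → zifumuze.
Attach evidentiality hearsay -fo → zifumuzefo.
Attach mood optative -uw → zifumuzefouw.
Apply vowel harmony: zifumuzefouw → zifumuzefeiw.
Apply vowel deletion: zifumuzefeiw → zifumuzefiw.

zifumuzefiw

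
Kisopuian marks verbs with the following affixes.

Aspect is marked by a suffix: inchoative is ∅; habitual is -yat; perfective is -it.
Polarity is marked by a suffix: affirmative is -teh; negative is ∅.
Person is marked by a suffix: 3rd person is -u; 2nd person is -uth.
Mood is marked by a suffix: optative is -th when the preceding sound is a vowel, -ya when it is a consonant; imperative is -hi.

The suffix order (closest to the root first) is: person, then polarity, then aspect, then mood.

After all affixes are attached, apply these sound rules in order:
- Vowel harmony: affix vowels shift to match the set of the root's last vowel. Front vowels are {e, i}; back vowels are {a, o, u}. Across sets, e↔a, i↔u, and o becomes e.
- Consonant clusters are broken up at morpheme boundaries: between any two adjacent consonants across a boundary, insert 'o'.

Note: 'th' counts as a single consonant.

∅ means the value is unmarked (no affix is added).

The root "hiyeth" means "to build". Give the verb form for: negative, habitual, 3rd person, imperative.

Attach person 3rd person -u → hiyethu.
polarity = negative: zero marking, form stays hiyethu.
Attach aspect habitual -yat → hiyethuyat.
Attach mood imperative -hi → hiyethuyathi.
Apply vowel harmony: hiyethuyathi → hiyethiyethi.
Apply epenthesis: hiyethiyethi → hiyethiyetohi.

hiyethiyetohi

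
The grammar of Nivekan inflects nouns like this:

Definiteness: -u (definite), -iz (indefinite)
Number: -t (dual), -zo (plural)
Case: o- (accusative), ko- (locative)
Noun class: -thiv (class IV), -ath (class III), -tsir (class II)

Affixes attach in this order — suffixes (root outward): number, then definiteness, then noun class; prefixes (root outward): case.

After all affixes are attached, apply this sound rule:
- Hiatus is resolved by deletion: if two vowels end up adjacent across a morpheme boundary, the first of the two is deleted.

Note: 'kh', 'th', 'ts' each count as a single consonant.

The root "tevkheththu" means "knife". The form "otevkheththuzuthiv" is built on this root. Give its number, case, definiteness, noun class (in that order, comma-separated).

Segment: o-tevkheththu-zo-u-thiv.
number: -zo → plural.
case: o- → accusative.
definiteness: -u → definite.
noun class: -thiv → class IV.

plural, accusative, definite, class IV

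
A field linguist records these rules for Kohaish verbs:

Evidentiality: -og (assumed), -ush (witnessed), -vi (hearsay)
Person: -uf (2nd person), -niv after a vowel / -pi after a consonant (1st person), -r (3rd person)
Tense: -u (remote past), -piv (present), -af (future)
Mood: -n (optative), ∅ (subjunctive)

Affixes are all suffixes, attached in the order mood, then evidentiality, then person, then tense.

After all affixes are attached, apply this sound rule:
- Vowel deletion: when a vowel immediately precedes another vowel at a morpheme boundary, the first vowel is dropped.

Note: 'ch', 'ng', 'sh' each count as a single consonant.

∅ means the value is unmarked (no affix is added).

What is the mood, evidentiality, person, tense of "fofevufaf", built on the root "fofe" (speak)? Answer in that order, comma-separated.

Segment: fofe-vi-uf-af.
mood: ∅ → subjunctive.
evidentiality: -vi → hearsay.
person: -uf → 2nd person.
tense: -af → future.

subjunctive, hearsay, 2nd person, future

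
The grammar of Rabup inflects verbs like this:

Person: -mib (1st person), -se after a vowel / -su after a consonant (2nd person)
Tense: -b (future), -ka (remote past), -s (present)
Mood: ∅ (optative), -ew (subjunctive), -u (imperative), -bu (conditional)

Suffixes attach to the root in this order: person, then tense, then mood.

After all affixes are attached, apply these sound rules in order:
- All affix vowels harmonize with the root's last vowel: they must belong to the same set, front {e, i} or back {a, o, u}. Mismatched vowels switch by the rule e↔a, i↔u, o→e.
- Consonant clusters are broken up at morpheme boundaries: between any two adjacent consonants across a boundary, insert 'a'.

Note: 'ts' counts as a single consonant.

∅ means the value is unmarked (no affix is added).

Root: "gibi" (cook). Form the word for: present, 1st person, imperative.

Attach person 1st person -mib → gibimib.
Attach tense present -s → gibimibs.
Attach mood imperative -u → gibimibsu.
Apply vowel harmony: gibimibsu → gibimibsi.
Apply epenthesis: gibimibsi → gibimibasi.

gibimibasi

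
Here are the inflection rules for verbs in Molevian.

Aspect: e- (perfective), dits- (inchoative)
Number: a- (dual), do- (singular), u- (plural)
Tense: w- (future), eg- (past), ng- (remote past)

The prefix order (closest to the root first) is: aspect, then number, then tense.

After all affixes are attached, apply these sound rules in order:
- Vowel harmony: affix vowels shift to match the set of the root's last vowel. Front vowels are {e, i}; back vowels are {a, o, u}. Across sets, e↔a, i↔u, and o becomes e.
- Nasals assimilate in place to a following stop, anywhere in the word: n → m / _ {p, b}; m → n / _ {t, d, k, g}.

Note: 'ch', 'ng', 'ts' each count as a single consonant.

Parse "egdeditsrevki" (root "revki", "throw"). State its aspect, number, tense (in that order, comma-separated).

inchoative, singular, past

Segment: eg-do-dits-revki.
aspect: dits- → inchoative.
number: do- → singular.
tense: eg- → past.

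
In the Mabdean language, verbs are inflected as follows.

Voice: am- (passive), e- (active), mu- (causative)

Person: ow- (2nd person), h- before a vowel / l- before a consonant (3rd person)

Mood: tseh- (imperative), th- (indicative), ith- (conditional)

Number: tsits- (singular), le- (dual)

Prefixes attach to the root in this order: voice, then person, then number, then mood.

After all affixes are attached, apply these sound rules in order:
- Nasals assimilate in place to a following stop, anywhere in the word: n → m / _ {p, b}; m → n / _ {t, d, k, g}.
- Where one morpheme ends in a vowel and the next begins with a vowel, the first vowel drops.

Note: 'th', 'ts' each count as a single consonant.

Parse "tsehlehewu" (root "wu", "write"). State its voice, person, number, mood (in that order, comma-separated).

Segment: tseh-le-h-e-wu.
voice: e- → active.
person: h/l- → 3rd person.
number: le- → dual.
mood: tseh- → imperative.

active, 3rd person, dual, imperative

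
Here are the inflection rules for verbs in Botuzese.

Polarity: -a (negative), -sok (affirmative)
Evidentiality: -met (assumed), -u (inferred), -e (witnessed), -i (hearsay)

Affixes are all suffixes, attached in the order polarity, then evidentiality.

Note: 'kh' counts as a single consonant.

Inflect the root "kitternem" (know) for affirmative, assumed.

Attach polarity affirmative -sok → kitternemsok.
Attach evidentiality assumed -met → kitternemsokmet.

kitternemsokmet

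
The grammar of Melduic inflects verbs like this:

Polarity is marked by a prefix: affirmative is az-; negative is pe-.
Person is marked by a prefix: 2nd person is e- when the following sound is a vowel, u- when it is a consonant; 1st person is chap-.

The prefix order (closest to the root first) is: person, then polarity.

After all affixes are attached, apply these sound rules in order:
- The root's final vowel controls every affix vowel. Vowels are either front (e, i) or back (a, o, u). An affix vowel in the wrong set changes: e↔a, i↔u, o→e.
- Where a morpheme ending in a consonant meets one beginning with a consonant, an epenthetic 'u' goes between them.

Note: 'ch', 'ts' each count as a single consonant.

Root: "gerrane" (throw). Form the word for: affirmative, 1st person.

Attach person 1st person chap- → chapgerrane.
Attach polarity affirmative az- → azchapgerrane.
Apply vowel harmony: azchapgerrane → ezchepgerrane.
Apply epenthesis: ezchepgerrane → ezuchepugerrane.

ezuchepugerrane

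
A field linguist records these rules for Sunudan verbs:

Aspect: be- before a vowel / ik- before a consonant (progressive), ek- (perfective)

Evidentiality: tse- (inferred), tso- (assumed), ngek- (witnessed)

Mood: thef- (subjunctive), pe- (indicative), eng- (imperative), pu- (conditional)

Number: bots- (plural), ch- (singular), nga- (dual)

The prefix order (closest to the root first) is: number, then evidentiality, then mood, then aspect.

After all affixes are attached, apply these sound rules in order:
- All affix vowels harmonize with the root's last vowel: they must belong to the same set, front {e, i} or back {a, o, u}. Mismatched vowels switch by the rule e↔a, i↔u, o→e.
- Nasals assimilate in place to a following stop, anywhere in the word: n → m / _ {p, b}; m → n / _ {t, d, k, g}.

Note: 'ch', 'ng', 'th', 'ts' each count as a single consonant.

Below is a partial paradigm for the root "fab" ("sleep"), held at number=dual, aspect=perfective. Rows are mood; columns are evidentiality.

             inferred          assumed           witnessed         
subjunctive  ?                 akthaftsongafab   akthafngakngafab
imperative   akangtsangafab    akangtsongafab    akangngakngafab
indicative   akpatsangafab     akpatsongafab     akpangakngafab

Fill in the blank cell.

akthaftsangafab

Attach number dual nga- → ngafab.
Attach evidentiality inferred tse- → tsengafab.
Attach mood subjunctive thef- → theftsengafab.
Attach aspect perfective ek- → ektheftsengafab.
Apply vowel harmony: ektheftsengafab → akthaftsangafab.
Nasal assimilation: no change.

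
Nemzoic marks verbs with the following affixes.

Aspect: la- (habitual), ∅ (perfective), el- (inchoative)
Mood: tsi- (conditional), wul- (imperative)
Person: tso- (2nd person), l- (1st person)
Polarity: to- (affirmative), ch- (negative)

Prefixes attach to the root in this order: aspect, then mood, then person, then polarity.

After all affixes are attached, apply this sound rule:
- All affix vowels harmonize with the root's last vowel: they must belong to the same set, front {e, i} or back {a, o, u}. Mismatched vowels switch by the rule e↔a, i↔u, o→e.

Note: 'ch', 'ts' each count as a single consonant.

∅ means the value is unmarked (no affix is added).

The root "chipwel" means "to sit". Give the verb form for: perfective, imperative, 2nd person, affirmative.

tetsewilchipwel

aspect = perfective: zero marking, form stays chipwel.
Attach mood imperative wul- → wulchipwel.
Attach person 2nd person tso- → tsowulchipwel.
Attach polarity affirmative to- → totsowulchipwel.
Apply vowel harmony: totsowulchipwel → tetsewilchipwel.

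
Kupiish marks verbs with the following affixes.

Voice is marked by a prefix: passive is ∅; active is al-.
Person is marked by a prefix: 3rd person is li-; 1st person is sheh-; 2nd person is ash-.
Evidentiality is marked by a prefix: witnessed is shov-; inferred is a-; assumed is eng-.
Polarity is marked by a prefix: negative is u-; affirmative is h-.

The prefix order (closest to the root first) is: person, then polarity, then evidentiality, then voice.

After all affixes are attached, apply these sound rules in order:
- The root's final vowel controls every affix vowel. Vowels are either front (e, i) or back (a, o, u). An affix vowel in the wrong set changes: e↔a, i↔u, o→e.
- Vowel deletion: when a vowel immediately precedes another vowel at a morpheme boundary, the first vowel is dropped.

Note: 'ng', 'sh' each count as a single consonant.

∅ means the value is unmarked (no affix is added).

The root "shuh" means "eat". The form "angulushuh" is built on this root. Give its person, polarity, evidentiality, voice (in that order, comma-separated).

Segment: eng-u-li-shuh.
person: li- → 3rd person.
polarity: u- → negative.
evidentiality: eng- → assumed.
voice: ∅ → passive.

3rd person, negative, assumed, passive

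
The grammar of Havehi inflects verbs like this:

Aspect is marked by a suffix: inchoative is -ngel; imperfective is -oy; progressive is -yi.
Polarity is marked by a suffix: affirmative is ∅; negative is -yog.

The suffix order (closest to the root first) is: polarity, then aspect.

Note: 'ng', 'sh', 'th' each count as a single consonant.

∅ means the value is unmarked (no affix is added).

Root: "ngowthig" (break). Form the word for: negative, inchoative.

Attach polarity negative -yog → ngowthigyog.
Attach aspect inchoative -ngel → ngowthigyogngel.

ngowthigyogngel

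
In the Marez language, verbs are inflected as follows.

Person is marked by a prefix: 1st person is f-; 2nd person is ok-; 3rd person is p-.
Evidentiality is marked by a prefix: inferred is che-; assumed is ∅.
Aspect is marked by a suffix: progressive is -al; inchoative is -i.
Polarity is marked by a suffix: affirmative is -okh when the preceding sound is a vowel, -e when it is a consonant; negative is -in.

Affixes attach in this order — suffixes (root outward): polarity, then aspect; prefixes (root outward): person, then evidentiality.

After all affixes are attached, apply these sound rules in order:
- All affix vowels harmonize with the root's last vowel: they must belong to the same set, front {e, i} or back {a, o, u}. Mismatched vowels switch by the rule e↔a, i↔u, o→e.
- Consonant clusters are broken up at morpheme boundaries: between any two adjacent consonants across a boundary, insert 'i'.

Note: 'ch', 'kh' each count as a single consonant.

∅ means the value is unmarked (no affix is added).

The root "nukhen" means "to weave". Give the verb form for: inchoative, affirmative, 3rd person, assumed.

pinukhenei

Attach person 3rd person p- → pnukhen.
Attach polarity affirmative -e (after consonant 'n') → pnukhene.
evidentiality = assumed: zero marking, form stays pnukhene.
Attach aspect inchoative -i → pnukhenei.
Vowel harmony: no change.
Apply epenthesis: pnukhenei → pinukhenei.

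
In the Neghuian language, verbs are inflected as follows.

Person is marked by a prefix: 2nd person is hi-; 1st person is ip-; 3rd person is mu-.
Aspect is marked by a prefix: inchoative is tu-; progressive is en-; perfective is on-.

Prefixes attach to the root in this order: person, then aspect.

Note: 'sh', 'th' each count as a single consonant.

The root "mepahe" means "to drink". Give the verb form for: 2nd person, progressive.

Attach person 2nd person hi- → himepahe.
Attach aspect progressive en- → enhimepahe.

enhimepahe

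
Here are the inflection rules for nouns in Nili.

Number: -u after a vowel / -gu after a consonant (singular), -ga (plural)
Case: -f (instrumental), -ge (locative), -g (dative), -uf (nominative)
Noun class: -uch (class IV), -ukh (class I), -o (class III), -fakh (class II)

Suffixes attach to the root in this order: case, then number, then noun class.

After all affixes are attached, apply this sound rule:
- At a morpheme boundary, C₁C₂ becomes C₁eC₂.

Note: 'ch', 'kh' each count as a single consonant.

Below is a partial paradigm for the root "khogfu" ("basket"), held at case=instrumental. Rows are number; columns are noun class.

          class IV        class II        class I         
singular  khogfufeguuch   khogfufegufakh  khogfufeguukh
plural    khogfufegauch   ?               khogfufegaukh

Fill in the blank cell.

khogfufegafakh

Attach case instrumental -f → khogfuf.
Attach number plural -ga → khogfufga.
Attach noun class class II -fakh → khogfufgafakh.
Apply epenthesis: khogfufgafakh → khogfufegafakh.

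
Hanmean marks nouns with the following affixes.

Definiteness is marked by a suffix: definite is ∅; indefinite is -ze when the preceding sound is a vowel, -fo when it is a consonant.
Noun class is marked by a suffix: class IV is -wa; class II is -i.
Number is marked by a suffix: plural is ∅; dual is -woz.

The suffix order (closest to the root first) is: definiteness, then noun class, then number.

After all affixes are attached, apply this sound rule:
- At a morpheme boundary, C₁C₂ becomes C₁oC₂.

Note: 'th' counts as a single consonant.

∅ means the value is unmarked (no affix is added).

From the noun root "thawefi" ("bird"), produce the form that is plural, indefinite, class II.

Attach definiteness indefinite -ze (after vowel 'i') → thawefize.
Attach noun class class II -i → thawefizei.
number = plural: zero marking, form stays thawefizei.
Epenthesis: no change.

thawefizei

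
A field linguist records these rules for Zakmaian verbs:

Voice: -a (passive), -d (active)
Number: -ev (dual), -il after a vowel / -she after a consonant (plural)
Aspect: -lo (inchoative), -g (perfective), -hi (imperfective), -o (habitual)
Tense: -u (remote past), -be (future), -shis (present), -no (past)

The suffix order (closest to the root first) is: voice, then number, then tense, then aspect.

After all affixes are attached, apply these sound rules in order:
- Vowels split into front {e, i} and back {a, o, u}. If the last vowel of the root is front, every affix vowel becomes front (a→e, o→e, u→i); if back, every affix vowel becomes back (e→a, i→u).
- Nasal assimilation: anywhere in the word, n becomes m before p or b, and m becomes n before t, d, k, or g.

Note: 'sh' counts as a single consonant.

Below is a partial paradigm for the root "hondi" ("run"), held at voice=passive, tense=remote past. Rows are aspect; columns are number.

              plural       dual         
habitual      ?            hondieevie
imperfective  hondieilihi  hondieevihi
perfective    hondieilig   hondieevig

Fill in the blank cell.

hondieilie

Attach voice passive -a → hondia.
Attach number plural -il (after vowel 'a') → hondiail.
Attach tense remote past -u → hondiailu.
Attach aspect habitual -o → hondiailuo.
Apply vowel harmony: hondiailuo → hondieilie.
Nasal assimilation: no change.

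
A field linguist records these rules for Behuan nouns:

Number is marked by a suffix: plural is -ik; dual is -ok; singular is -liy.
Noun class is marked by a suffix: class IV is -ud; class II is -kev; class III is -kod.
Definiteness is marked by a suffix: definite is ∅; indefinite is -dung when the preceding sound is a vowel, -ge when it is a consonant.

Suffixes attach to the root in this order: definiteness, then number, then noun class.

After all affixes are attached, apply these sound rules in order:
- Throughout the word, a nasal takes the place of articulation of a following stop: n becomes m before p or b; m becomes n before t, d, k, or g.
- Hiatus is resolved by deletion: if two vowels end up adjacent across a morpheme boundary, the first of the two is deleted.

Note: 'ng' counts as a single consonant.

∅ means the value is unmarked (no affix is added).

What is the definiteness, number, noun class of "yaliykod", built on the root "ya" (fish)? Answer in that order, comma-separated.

definite, singular, class III

Segment: ya-liy-kod.
definiteness: ∅ → definite.
number: -liy → singular.
noun class: -kod → class III.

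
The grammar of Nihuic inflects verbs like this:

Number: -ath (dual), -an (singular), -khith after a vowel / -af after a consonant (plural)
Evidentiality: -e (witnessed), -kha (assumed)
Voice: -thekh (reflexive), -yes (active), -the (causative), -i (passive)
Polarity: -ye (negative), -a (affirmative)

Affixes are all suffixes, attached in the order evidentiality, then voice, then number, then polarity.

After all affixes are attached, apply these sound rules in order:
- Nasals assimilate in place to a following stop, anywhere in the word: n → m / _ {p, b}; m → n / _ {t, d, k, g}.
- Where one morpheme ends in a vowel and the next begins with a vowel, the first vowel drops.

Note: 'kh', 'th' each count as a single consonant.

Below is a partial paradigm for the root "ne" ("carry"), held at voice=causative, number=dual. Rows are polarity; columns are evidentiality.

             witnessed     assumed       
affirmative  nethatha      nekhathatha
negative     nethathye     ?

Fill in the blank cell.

Attach evidentiality assumed -kha → nekha.
Attach voice causative -the → nekhathe.
Attach number dual -ath → nekhatheath.
Attach polarity negative -ye → nekhatheathye.
Nasal assimilation: no change.
Apply vowel deletion: nekhatheathye → nekhathathye.

nekhathathye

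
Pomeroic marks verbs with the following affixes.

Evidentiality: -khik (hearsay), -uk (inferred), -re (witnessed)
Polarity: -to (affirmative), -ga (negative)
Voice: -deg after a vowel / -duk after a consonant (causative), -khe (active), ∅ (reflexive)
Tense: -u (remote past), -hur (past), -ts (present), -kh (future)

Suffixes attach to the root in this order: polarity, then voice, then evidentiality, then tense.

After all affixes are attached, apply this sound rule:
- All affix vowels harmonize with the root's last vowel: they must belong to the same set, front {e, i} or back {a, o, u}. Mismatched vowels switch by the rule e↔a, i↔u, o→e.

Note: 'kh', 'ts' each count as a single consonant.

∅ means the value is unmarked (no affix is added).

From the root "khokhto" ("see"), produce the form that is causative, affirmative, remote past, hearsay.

khokhtotodagkhuku

Attach polarity affirmative -to → khokhtoto.
Attach voice causative -deg (after vowel 'o') → khokhtotodeg.
Attach evidentiality hearsay -khik → khokhtotodegkhik.
Attach tense remote past -u → khokhtotodegkhiku.
Apply vowel harmony: khokhtotodegkhiku → khokhtotodagkhuku.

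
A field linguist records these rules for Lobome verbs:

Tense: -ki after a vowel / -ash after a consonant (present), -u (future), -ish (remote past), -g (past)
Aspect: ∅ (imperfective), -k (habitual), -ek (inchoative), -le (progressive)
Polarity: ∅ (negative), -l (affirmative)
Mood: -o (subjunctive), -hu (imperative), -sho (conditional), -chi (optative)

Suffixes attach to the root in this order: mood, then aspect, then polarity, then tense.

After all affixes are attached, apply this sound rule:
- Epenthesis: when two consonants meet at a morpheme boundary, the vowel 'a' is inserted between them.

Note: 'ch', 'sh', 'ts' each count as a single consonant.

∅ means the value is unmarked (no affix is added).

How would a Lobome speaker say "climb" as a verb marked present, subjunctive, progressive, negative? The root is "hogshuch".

Attach mood subjunctive -o → hogshucho.
Attach aspect progressive -le → hogshuchole.
polarity = negative: zero marking, form stays hogshuchole.
Attach tense present -ki (after vowel 'e') → hogshucholeki.
Epenthesis: no change.

hogshucholeki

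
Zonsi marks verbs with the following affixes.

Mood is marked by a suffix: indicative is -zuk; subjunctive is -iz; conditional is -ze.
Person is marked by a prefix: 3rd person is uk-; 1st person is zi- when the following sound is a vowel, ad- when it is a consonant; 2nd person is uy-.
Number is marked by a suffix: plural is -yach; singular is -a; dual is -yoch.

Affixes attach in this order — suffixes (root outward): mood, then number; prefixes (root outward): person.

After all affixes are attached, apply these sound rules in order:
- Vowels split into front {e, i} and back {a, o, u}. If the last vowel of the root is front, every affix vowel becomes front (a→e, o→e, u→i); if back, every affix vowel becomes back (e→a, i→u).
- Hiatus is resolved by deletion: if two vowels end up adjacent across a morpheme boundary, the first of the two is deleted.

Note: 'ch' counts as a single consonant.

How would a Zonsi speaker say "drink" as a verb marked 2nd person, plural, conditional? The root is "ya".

Attach mood conditional -ze → yaze.
Attach person 2nd person uy- → uyyaze.
Attach number plural -yach → uyyazeyach.
Apply vowel harmony: uyyazeyach → uyyazayach.
Vowel deletion: no change.

uyyazayach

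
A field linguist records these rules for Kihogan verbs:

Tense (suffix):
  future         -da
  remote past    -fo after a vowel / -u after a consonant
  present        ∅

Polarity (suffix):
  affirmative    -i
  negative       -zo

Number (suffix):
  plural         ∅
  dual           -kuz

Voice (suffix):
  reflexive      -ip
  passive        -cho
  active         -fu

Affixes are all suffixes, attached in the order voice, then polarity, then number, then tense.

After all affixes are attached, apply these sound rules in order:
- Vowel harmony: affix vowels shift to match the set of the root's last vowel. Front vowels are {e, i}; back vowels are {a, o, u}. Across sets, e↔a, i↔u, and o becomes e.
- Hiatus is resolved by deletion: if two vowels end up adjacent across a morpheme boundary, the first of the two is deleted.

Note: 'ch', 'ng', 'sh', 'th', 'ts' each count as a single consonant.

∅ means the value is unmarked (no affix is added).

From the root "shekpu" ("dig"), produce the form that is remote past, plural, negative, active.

Attach voice active -fu → shekpufu.
Attach polarity negative -zo → shekpufuzo.
number = plural: zero marking, form stays shekpufuzo.
Attach tense remote past -fo (after vowel 'o') → shekpufuzofo.
Vowel harmony: no change.
Vowel deletion: no change.

shekpufuzofo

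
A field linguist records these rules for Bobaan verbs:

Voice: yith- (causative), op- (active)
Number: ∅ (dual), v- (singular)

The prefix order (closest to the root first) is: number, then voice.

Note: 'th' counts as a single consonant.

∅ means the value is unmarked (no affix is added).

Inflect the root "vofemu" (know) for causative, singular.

Attach number singular v- → vvofemu.
Attach voice causative yith- → yithvvofemu.

yithvvofemu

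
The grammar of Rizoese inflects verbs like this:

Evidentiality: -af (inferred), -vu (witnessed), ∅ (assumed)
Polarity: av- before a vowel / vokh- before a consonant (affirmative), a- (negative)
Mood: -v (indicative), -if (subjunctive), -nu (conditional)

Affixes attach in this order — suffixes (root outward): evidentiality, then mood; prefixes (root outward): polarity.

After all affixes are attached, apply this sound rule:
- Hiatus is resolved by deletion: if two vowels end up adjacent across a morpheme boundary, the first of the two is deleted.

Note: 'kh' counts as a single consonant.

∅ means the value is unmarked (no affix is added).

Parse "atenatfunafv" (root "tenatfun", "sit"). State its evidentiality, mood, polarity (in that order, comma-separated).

Segment: a-tenatfun-af-v.
evidentiality: -af → inferred.
mood: -v → indicative.
polarity: a- → negative.

inferred, indicative, negative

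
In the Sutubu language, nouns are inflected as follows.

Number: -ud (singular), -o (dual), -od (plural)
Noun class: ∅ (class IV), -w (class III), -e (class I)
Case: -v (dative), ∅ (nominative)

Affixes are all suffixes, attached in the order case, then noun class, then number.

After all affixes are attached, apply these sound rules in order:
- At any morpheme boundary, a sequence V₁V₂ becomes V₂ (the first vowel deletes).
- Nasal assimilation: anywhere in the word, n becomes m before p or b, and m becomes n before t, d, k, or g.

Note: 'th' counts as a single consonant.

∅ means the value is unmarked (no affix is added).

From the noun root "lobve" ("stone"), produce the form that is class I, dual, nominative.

case = nominative: zero marking, form stays lobve.
Attach noun class class I -e → lobvee.
Attach number dual -o → lobveeo.
Apply vowel deletion: lobveeo → lobvo.
Nasal assimilation: no change.

lobvo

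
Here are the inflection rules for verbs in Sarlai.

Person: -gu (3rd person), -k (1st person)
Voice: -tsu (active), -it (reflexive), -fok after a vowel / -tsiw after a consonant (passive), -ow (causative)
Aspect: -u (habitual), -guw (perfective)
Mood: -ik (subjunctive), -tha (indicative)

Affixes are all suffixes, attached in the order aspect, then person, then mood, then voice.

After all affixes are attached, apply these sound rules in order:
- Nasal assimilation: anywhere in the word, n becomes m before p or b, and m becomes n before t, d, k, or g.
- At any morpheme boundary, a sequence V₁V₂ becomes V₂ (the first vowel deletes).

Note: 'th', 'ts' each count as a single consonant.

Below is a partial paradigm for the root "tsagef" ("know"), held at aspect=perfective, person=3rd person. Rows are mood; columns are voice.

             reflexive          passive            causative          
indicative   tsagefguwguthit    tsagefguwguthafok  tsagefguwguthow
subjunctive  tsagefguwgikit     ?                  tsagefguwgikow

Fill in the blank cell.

Attach aspect perfective -guw → tsagefguw.
Attach person 3rd person -gu → tsagefguwgu.
Attach mood subjunctive -ik → tsagefguwguik.
Attach voice passive -tsiw (after consonant 'k') → tsagefguwguiktsiw.
Nasal assimilation: no change.
Apply vowel deletion: tsagefguwguiktsiw → tsagefguwgiktsiw.

tsagefguwgiktsiw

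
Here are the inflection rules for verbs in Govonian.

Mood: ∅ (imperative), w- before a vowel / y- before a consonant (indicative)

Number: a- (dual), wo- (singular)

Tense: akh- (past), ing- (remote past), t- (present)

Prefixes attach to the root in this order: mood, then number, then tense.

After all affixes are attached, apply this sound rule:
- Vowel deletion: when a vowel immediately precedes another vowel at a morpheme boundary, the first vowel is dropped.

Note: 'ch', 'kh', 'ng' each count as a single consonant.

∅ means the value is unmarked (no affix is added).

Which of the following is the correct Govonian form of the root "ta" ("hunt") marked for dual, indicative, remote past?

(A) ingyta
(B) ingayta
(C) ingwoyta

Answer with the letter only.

B

Attach mood indicative y- (before consonant 't') → yta.
Attach number dual a- → ayta.
Attach tense remote past ing- → ingayta.
Vowel deletion: no change.
So the correct form is ingayta, option (B).
(A) ingyta is wrong: it has the affixes in the wrong order.
(C) ingwoyta is wrong: it uses singular instead of dual for number.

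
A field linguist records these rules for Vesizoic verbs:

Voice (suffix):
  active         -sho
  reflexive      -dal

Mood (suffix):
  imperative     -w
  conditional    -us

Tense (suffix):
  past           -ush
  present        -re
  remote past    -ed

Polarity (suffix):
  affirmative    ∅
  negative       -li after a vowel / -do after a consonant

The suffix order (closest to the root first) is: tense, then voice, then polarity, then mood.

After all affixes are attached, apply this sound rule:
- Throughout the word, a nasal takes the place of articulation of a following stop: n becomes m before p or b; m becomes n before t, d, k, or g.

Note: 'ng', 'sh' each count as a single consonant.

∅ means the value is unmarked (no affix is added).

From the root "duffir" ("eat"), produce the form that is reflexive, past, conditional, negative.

duffirushdaldous

Attach tense past -ush → duffirush.
Attach voice reflexive -dal → duffirushdal.
Attach polarity negative -do (after consonant 'l') → duffirushdaldo.
Attach mood conditional -us → duffirushdaldous.
Nasal assimilation: no change.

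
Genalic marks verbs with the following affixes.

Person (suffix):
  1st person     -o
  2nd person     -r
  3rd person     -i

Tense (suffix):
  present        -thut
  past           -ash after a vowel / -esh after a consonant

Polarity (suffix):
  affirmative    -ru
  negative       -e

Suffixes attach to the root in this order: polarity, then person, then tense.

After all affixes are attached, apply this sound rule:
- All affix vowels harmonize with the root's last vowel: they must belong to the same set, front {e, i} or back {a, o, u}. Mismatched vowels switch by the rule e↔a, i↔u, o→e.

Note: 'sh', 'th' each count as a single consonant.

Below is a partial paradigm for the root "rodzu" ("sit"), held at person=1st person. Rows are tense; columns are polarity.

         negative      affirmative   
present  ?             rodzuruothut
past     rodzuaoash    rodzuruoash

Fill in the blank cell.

rodzuaothut

Attach polarity negative -e → rodzue.
Attach person 1st person -o → rodzueo.
Attach tense present -thut → rodzueothut.
Apply vowel harmony: rodzueothut → rodzuaothut.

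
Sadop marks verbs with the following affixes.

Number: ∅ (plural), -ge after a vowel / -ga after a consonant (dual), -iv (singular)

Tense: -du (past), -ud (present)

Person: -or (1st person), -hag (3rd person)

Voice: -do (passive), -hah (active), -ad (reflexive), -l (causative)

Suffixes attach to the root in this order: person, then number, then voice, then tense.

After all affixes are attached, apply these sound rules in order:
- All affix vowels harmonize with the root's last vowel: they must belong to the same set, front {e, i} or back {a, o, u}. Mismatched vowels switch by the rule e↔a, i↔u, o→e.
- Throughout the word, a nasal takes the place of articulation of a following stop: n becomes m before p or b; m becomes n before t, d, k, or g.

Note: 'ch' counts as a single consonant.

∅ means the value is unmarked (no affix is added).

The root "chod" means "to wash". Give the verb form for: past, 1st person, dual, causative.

Attach person 1st person -or → chodor.
Attach number dual -ga (after consonant 'r') → chodorga.
Attach voice causative -l → chodorgal.
Attach tense past -du → chodorgaldu.
Vowel harmony: no change.
Nasal assimilation: no change.

chodorgaldu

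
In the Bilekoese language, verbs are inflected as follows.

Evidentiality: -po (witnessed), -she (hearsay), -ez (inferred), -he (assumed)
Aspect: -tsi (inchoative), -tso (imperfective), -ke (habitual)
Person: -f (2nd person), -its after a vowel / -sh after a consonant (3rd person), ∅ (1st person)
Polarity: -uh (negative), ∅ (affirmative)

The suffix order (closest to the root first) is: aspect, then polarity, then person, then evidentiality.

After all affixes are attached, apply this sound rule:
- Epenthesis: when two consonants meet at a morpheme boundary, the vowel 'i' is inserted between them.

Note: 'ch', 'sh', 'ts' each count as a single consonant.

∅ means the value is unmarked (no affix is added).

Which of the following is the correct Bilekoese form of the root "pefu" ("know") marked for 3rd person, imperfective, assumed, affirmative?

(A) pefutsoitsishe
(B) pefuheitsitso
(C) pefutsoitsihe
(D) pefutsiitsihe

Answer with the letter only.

Attach aspect imperfective -tso → pefutso.
polarity = affirmative: zero marking, form stays pefutso.
Attach person 3rd person -its (after vowel 'o') → pefutsoits.
Attach evidentiality assumed -he → pefutsoitshe.
Apply epenthesis: pefutsoitshe → pefutsoitsihe.
So the correct form is pefutsoitsihe, option (C).
(B) pefuheitsitso is wrong: it has the affixes in the wrong order.
(A) pefutsoitsishe is wrong: it uses hearsay instead of assumed for evidentiality.
(D) pefutsiitsihe is wrong: it uses inchoative instead of imperfective for aspect.

C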